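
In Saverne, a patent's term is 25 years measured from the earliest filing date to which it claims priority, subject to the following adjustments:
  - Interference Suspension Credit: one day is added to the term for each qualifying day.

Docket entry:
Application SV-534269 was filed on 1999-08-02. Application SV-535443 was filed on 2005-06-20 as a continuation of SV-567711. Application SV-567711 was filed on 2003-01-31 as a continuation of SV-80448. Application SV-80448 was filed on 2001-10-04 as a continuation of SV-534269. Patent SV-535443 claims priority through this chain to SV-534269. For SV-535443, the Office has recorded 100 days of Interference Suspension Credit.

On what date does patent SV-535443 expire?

Earliest priority filing: 2 August 1999.
Base term: 2 August 1999 + 25 years → 2 August 2024.
Interference Suspension Credit: +100 days → 10 November 2024.

November 10, 2024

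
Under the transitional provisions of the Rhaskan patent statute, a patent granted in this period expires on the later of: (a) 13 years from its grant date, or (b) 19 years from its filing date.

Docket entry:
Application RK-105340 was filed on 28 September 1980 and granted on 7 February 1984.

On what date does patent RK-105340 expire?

1999-09-28

(a) grant + 13 years → 7 February 1997.
(b) filing + 19 years → 28 September 1999.
Later of the two: 28 September 1999.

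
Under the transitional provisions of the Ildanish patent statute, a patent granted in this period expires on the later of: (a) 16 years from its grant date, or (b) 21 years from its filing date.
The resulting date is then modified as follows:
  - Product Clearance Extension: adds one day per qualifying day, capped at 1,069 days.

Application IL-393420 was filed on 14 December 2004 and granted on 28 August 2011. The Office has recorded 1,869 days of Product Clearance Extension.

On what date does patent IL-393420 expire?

2030-08-01

(a) grant + 16 years → 28 August 2027.
(b) filing + 21 years → 14 December 2025.
Later of the two: 28 August 2027.
Product Clearance Extension: 1869 days claimed exceeds the 1069-day cap, so +1069 days → 1 August 2030.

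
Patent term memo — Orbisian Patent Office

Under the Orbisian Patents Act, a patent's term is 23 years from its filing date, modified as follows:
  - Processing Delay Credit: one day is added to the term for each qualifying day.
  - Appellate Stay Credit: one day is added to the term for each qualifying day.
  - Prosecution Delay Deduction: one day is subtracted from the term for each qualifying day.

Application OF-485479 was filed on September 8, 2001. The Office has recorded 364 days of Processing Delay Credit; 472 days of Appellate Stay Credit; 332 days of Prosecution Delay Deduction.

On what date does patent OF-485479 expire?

Base term: filing date + 23 years → 8 September 2024.
Processing Delay Credit: +364 days → 7 September 2025.
Appellate Stay Credit: +472 days → 23 December 2026.
Prosecution Delay Deduction: −332 days → 25 January 2026.

2026-01-25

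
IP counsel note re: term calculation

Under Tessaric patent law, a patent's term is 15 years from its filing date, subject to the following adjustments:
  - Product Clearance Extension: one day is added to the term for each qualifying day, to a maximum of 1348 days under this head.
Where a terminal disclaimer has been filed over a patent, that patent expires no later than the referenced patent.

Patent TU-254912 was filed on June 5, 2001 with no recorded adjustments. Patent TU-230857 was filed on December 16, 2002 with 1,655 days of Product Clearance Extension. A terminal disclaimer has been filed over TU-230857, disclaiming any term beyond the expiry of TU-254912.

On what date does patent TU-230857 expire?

Natural term of TU-230857:
  Base: filing + 15 years → 16 December 2017.
  Product Clearance Extension: 1655 days claimed exceeds the 1348-day cap, so +1348 days → 25 August 2021.
Expiry of referenced patent TU-254912:
  Base: filing + 15 years → 5 June 2016.
Terminal disclaimer: TU-230857 expires on the earlier of 25 August 2021 and 5 June 2016.

2016-06-05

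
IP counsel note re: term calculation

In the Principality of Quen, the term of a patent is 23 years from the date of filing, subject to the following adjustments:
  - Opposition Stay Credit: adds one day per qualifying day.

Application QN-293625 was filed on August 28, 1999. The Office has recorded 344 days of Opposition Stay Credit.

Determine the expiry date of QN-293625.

Base term: filing date + 23 years → 28 August 2022.
Opposition Stay Credit: +344 days → 7 August 2023.

2023-08-07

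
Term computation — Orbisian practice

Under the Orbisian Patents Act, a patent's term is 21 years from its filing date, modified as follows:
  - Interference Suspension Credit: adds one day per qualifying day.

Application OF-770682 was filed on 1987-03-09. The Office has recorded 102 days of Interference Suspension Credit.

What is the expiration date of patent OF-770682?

Base term: filing date + 21 years → 9 March 2008.
Interference Suspension Credit: +102 days → 19 June 2008.

June 19, 2008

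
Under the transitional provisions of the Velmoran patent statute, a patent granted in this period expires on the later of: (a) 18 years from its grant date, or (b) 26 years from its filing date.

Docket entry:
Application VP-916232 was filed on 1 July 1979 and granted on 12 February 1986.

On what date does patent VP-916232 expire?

(a) grant + 18 years → 12 February 2004.
(b) filing + 26 years → 1 July 2005.
Later of the two: 1 July 2005.

July 1, 2005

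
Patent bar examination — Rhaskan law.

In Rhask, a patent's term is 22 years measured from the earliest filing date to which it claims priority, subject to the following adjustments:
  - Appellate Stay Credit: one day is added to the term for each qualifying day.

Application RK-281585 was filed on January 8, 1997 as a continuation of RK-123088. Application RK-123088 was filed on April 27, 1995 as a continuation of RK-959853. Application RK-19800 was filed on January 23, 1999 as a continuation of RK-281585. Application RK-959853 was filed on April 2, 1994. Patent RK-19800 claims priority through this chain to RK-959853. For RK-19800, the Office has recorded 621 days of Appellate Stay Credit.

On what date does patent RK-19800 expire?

December 14, 2017

Earliest priority filing: 2 April 1994.
Base term: 2 April 1994 + 22 years → 2 April 2016.
Appellate Stay Credit: +621 days → 14 December 2017.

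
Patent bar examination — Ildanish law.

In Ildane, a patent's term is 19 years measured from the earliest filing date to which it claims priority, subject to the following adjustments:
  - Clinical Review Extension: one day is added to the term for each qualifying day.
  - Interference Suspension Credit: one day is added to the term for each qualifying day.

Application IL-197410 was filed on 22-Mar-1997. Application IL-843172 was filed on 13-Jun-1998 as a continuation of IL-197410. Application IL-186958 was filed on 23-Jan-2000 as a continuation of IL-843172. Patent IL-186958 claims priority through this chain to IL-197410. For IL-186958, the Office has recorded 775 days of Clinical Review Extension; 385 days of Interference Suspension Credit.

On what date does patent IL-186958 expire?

May 26, 2019

Earliest priority filing: 22 March 1997.
Base term: 22 March 1997 + 19 years → 22 March 2016.
Clinical Review Extension: +775 days → 6 May 2018.
Interference Suspension Credit: +385 days → 26 May 2019.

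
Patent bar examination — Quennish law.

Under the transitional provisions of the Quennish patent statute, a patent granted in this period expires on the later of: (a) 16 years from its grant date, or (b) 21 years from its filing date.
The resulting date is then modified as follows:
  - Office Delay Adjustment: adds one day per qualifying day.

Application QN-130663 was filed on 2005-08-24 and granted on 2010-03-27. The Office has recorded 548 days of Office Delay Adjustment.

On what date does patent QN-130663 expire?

February 23, 2028

(a) grant + 16 years → 27 March 2026.
(b) filing + 21 years → 24 August 2026.
Later of the two: 24 August 2026.
Office Delay Adjustment: +548 days → 23 February 2028.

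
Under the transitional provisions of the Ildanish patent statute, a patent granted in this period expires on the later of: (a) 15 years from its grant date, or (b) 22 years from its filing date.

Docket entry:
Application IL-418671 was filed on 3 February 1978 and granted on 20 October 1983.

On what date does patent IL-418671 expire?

(a) grant + 15 years → 20 October 1998.
(b) filing + 22 years → 3 February 2000.
Later of the two: 3 February 2000.

2000-02-03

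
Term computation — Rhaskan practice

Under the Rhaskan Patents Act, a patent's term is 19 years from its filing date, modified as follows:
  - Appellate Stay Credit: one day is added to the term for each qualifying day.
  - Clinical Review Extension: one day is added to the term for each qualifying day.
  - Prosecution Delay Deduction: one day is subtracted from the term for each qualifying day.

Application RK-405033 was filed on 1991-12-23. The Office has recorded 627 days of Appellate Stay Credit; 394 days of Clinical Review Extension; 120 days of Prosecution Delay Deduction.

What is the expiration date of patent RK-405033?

2013-06-11

Base term: filing date + 19 years → 23 December 2010.
Appellate Stay Credit: +627 days → 10 September 2012.
Clinical Review Extension: +394 days → 9 October 2013.
Prosecution Delay Deduction: −120 days → 11 June 2013.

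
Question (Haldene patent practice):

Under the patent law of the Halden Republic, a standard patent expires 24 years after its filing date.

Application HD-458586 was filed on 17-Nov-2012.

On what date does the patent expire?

Filing date + 24 years → 17 November 2036.

2036-11-17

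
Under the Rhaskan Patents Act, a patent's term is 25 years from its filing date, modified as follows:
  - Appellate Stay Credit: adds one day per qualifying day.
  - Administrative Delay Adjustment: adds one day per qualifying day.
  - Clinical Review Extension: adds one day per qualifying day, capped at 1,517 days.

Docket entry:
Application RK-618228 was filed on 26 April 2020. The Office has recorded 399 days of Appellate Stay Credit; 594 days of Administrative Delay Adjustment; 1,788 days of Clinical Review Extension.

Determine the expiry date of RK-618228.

2052-03-10

Base term: filing date + 25 years → 26 April 2045.
Appellate Stay Credit: +399 days → 30 May 2046.
Administrative Delay Adjustment: +594 days → 14 January 2048.
Clinical Review Extension: 1788 days claimed exceeds the 1517-day cap, so +1517 days → 10 March 2052.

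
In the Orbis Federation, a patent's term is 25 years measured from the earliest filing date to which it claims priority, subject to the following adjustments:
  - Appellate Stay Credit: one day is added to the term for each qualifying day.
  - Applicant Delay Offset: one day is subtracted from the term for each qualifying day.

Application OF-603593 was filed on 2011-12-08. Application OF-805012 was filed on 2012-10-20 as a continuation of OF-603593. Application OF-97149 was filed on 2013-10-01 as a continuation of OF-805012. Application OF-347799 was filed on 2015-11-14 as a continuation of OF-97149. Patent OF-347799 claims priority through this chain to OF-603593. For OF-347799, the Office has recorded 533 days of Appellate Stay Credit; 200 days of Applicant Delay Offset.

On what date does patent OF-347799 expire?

November 6, 2037

Earliest priority filing: 8 December 2011.
Base term: 8 December 2011 + 25 years → 8 December 2036.
Appellate Stay Credit: +533 days → 25 May 2038.
Applicant Delay Offset: −200 days → 6 November 2037.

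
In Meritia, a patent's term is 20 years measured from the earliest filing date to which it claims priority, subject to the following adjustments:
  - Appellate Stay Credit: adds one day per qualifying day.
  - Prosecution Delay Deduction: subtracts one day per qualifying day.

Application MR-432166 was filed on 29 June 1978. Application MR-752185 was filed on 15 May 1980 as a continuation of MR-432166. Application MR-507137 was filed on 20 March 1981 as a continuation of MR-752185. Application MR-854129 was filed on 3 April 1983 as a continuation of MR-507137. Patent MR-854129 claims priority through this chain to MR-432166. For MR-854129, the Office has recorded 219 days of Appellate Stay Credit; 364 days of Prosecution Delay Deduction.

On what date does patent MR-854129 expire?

Earliest priority filing: 29 June 1978.
Base term: 29 June 1978 + 20 years → 29 June 1998.
Appellate Stay Credit: +219 days → 3 February 1999.
Prosecution Delay Deduction: −364 days → 4 February 1998.

February 4, 1998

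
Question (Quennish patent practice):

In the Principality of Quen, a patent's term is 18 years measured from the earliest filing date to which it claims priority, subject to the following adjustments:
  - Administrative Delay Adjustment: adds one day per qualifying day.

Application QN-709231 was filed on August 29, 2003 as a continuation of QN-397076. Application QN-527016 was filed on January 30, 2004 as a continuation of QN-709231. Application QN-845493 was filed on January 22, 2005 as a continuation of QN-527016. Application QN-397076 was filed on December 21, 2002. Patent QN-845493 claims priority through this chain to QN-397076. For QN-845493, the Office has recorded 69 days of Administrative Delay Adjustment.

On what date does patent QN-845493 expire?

February 28, 2021

Earliest priority filing: 21 December 2002.
Base term: 21 December 2002 + 18 years → 21 December 2020.
Administrative Delay Adjustment: +69 days → 28 February 2021.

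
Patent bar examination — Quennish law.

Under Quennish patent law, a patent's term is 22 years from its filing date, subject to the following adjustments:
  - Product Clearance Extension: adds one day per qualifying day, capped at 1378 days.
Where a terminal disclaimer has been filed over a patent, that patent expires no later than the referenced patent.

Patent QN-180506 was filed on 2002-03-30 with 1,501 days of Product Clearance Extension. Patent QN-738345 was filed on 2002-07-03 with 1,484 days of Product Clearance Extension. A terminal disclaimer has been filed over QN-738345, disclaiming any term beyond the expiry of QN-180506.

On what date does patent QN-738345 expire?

Natural term of QN-738345:
  Base: filing + 22 years → 3 July 2024.
  Product Clearance Extension: 1484 days claimed exceeds the 1378-day cap, so +1378 days → 11 April 2028.
Expiry of referenced patent QN-180506:
  Base: filing + 22 years → 30 March 2024.
  Product Clearance Extension: 1501 days claimed exceeds the 1378-day cap, so +1378 days → 7 January 2028.
Terminal disclaimer: QN-738345 expires on the earlier of 11 April 2028 and 7 January 2028.

January 7, 2028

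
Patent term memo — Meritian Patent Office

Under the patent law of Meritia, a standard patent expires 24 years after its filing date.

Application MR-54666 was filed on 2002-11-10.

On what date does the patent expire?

Filing date + 24 years → 10 November 2026.

November 10, 2026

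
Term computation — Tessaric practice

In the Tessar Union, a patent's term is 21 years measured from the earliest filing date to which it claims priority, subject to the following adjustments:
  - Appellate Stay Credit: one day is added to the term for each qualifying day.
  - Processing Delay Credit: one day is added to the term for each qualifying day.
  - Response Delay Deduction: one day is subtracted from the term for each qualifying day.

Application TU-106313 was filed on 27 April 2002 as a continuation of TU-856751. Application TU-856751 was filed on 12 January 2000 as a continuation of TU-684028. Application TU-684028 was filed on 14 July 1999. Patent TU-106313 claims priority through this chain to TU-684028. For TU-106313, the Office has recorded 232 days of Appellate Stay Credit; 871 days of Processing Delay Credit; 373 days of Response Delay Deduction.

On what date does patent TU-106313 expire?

July 14, 2022

Earliest priority filing: 14 July 1999.
Base term: 14 July 1999 + 21 years → 14 July 2020.
Appellate Stay Credit: +232 days → 3 March 2021.
Processing Delay Credit: +871 days → 22 July 2023.
Response Delay Deduction: −373 days → 14 July 2022.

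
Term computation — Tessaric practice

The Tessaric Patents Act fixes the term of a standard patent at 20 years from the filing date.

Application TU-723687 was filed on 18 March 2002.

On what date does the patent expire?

Filing date + 20 years → 18 March 2022.

March 18, 2022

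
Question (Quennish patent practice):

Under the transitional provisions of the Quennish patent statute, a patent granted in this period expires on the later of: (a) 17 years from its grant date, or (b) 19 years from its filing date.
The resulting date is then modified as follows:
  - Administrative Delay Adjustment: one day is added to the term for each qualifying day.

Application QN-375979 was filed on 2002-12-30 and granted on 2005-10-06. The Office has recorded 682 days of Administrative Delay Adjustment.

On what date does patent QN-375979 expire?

(a) grant + 17 years → 6 October 2022.
(b) filing + 19 years → 30 December 2021.
Later of the two: 6 October 2022.
Administrative Delay Adjustment: +682 days → 18 August 2024.

August 18, 2024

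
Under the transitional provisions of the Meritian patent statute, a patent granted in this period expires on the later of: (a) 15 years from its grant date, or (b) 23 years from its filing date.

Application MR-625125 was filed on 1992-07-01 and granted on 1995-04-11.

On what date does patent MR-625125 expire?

(a) grant + 15 years → 11 April 2010.
(b) filing + 23 years → 1 July 2015.
Later of the two: 1 July 2015.

July 1, 2015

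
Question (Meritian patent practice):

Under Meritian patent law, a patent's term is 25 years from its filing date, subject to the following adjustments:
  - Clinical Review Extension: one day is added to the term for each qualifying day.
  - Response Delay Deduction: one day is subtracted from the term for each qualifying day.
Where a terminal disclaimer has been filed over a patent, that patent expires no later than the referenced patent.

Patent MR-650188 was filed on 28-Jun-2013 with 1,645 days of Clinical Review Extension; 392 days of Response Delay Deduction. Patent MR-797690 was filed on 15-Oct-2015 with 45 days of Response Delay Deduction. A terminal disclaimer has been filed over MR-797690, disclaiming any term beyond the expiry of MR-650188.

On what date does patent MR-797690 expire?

Natural term of MR-797690:
  Base: filing + 25 years → 15 October 2040.
  Response Delay Deduction: −45 days → 31 August 2040.
Expiry of referenced patent MR-650188:
  Base: filing + 25 years → 28 June 2038.
  Clinical Review Extension: +1645 days → 29 December 2042.
  Response Delay Deduction: −392 days → 2 December 2041.
Terminal disclaimer: MR-797690 expires on the earlier of 31 August 2040 and 2 December 2041.

2040-08-31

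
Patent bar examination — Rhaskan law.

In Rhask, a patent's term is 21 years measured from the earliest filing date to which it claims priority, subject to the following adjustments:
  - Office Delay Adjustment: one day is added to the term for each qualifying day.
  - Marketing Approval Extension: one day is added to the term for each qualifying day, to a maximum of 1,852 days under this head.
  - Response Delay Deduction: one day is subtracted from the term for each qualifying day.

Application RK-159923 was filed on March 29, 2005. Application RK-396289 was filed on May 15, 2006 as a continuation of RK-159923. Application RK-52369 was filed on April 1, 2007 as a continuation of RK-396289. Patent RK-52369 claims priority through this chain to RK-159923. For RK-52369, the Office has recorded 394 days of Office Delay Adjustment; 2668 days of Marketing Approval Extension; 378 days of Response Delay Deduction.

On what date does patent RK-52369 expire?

Earliest priority filing: 29 March 2005.
Base term: 29 March 2005 + 21 years → 29 March 2026.
Office Delay Adjustment: +394 days → 27 April 2027.
Marketing Approval Extension: 2668 days claimed exceeds the 1852-day cap, so +1852 days → 22 May 2032.
Response Delay Deduction: −378 days → 10 May 2031.

May 10, 2031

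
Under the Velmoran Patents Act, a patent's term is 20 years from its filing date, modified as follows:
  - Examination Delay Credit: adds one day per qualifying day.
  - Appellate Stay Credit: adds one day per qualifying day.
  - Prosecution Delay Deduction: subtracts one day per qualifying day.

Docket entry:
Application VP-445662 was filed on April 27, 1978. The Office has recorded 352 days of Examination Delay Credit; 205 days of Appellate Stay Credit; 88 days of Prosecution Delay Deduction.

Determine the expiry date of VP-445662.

August 9, 1999

Base term: filing date + 20 years → 27 April 1998.
Examination Delay Credit: +352 days → 14 April 1999.
Appellate Stay Credit: +205 days → 5 November 1999.
Prosecution Delay Deduction: −88 days → 9 August 1999.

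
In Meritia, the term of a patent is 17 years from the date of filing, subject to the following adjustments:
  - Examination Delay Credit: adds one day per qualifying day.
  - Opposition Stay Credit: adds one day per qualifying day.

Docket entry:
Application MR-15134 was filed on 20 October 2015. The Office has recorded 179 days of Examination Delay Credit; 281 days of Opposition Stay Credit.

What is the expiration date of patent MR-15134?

2034-01-23

Base term: filing date + 17 years → 20 October 2032.
Examination Delay Credit: +179 days → 17 April 2033.
Opposition Stay Credit: +281 days → 23 January 2034.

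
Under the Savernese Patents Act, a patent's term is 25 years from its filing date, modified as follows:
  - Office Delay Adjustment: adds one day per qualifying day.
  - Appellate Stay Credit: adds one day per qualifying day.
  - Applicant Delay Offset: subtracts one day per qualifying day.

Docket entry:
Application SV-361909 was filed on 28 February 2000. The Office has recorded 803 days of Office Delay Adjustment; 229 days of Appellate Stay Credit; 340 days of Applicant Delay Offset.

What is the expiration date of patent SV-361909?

Base term: filing date + 25 years → 28 February 2025.
Office Delay Adjustment: +803 days → 12 May 2027.
Appellate Stay Credit: +229 days → 27 December 2027.
Applicant Delay Offset: −340 days → 21 January 2027.

January 21, 2027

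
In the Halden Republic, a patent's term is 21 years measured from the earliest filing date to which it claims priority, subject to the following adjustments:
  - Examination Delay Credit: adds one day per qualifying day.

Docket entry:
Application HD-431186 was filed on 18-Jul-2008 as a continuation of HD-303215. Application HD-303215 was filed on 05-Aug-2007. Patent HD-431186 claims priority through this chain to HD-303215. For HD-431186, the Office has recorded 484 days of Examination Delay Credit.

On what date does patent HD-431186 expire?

Earliest priority filing: 5 August 2007.
Base term: 5 August 2007 + 21 years → 5 August 2028.
Examination Delay Credit: +484 days → 2 December 2029.

December 2, 2029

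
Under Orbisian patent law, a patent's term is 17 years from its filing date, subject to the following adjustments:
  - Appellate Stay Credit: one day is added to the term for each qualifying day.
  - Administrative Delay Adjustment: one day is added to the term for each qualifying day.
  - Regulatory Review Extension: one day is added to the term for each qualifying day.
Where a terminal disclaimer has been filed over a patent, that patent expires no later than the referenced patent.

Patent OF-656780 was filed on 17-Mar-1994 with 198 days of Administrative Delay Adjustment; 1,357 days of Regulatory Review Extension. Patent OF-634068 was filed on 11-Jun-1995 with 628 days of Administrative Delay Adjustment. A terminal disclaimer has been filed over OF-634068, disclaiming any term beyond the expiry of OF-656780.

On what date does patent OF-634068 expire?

March 1, 2014

Natural term of OF-634068:
  Base: filing + 17 years → 11 June 2012.
  Administrative Delay Adjustment: +628 days → 1 March 2014.
Expiry of referenced patent OF-656780:
  Base: filing + 17 years → 17 March 2011.
  Administrative Delay Adjustment: +198 days → 1 October 2011.
  Regulatory Review Extension: +1357 days → 19 June 2015.
Terminal disclaimer: OF-634068 expires on the earlier of 1 March 2014 and 19 June 2015.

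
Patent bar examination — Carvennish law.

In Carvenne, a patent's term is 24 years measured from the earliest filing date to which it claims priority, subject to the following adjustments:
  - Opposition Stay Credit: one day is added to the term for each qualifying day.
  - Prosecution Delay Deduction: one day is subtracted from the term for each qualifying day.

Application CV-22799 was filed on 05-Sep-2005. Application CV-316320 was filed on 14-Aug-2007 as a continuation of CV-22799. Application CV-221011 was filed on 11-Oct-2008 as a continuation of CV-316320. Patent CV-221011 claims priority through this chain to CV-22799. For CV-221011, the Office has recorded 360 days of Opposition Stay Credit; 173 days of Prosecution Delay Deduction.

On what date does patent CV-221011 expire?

March 11, 2030

Earliest priority filing: 5 September 2005.
Base term: 5 September 2005 + 24 years → 5 September 2029.
Opposition Stay Credit: +360 days → 31 August 2030.
Prosecution Delay Deduction: −173 days → 11 March 2030.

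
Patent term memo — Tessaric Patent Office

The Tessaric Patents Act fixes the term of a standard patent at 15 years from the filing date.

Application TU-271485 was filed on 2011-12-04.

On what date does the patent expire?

December 4, 2026

Filing date + 15 years → 4 December 2026.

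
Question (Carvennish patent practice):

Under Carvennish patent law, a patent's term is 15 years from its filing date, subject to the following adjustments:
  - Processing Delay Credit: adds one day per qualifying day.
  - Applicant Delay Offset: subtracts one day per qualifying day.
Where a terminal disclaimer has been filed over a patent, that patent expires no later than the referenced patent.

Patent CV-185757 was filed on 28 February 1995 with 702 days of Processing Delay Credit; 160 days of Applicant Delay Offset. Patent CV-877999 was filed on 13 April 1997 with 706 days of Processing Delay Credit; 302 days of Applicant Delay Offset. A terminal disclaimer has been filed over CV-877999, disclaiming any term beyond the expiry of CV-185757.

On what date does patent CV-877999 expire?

2011-08-24

Natural term of CV-877999:
  Base: filing + 15 years → 13 April 2012.
  Processing Delay Credit: +706 days → 20 March 2014.
  Applicant Delay Offset: −302 days → 22 May 2013.
Expiry of referenced patent CV-185757:
  Base: filing + 15 years → 28 February 2010.
  Processing Delay Credit: +702 days → 31 January 2012.
  Applicant Delay Offset: −160 days → 24 August 2011.
Terminal disclaimer: CV-877999 expires on the earlier of 22 May 2013 and 24 August 2011.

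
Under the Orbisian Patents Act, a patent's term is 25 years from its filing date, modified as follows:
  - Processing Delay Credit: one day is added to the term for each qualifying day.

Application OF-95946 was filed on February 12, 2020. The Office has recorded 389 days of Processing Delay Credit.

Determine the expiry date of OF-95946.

Base term: filing date + 25 years → 12 February 2045.
Processing Delay Credit: +389 days → 8 March 2046.

2046-03-08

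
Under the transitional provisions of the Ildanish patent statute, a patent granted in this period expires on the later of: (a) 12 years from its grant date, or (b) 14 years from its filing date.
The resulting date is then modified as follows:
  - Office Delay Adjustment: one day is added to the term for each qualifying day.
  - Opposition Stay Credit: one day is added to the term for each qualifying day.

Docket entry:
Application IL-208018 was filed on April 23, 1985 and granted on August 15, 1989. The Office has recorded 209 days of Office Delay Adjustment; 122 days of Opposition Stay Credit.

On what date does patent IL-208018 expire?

(a) grant + 12 years → 15 August 2001.
(b) filing + 14 years → 23 April 1999.
Later of the two: 15 August 2001.
Office Delay Adjustment: +209 days → 12 March 2002.
Opposition Stay Credit: +122 days → 12 July 2002.

2002-07-12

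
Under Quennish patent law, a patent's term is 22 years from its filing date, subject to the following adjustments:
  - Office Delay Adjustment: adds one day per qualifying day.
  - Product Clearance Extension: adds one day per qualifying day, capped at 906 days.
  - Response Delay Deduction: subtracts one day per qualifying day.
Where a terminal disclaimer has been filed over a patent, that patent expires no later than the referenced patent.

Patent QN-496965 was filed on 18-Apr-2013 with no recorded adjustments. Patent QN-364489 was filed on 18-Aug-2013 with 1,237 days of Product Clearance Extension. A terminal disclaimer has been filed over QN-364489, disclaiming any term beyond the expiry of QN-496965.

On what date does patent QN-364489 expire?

Natural term of QN-364489:
  Base: filing + 22 years → 18 August 2035.
  Product Clearance Extension: 1237 days claimed exceeds the 906-day cap, so +906 days → 9 February 2038.
Expiry of referenced patent QN-496965:
  Base: filing + 22 years → 18 April 2035.
Terminal disclaimer: QN-364489 expires on the earlier of 9 February 2038 and 18 April 2035.

2035-04-18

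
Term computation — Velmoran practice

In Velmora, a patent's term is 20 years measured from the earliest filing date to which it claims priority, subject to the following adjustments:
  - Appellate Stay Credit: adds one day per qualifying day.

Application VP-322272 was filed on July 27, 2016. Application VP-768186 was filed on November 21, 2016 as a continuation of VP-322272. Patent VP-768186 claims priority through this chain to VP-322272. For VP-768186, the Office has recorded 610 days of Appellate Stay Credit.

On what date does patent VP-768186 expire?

Earliest priority filing: 27 July 2016.
Base term: 27 July 2016 + 20 years → 27 July 2036.
Appellate Stay Credit: +610 days → 29 March 2038.

2038-03-29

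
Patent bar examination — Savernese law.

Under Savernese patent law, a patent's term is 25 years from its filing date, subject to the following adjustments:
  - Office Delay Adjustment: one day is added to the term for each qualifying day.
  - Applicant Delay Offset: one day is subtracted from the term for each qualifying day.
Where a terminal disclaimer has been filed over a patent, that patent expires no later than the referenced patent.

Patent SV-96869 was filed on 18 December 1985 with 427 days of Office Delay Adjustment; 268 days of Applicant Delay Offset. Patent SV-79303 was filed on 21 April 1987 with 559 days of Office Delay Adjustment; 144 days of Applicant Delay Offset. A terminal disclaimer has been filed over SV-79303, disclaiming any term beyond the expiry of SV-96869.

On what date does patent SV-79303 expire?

Natural term of SV-79303:
  Base: filing + 25 years → 21 April 2012.
  Office Delay Adjustment: +559 days → 1 November 2013.
  Applicant Delay Offset: −144 days → 10 June 2013.
Expiry of referenced patent SV-96869:
  Base: filing + 25 years → 18 December 2010.
  Office Delay Adjustment: +427 days → 18 February 2012.
  Applicant Delay Offset: −268 days → 26 May 2011.
Terminal disclaimer: SV-79303 expires on the earlier of 10 June 2013 and 26 May 2011.

2011-05-26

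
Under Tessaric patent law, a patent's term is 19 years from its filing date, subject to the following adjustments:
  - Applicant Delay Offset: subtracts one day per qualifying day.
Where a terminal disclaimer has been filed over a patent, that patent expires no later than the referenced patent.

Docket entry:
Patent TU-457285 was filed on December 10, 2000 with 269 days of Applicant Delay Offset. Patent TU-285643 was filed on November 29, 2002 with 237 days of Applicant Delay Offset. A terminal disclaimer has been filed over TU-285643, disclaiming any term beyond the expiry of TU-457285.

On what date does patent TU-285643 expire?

Natural term of TU-285643:
  Base: filing + 19 years → 29 November 2021.
  Applicant Delay Offset: −237 days → 6 April 2021.
Expiry of referenced patent TU-457285:
  Base: filing + 19 years → 10 December 2019.
  Applicant Delay Offset: −269 days → 16 March 2019.
Terminal disclaimer: TU-285643 expires on the earlier of 6 April 2021 and 16 March 2019.

March 16, 2019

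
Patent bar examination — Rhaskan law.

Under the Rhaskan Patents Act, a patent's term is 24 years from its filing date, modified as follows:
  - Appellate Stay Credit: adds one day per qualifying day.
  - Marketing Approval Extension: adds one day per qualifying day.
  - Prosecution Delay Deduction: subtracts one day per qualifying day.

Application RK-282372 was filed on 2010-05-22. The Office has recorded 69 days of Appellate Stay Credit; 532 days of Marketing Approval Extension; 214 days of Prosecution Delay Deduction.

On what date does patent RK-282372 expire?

Base term: filing date + 24 years → 22 May 2034.
Appellate Stay Credit: +69 days → 30 July 2034.
Marketing Approval Extension: +532 days → 13 January 2036.
Prosecution Delay Deduction: −214 days → 13 June 2035.

2035-06-13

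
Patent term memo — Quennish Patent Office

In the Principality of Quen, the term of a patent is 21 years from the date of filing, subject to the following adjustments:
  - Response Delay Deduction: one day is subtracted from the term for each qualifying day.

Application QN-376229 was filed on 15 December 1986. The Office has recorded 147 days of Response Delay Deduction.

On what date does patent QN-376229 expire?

July 21, 2007

Base term: filing date + 21 years → 15 December 2007.
Response Delay Deduction: −147 days → 21 July 2007.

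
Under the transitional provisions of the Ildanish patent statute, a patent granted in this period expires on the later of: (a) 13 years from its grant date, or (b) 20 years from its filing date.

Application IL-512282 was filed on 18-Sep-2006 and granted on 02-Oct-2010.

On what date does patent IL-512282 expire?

September 18, 2026

(a) grant + 13 years → 2 October 2023.
(b) filing + 20 years → 18 September 2026.
Later of the two: 18 September 2026.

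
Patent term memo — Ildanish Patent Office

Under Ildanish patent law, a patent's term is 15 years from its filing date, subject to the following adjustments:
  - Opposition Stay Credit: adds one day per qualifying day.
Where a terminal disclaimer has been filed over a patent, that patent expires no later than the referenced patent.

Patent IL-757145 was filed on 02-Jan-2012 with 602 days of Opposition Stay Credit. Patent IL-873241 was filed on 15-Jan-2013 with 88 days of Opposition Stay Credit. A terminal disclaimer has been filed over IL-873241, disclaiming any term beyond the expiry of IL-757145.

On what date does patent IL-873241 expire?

Natural term of IL-873241:
  Base: filing + 15 years → 15 January 2028.
  Opposition Stay Credit: +88 days → 12 April 2028.
Expiry of referenced patent IL-757145:
  Base: filing + 15 years → 2 January 2027.
  Opposition Stay Credit: +602 days → 26 August 2028.
Terminal disclaimer: IL-873241 expires on the earlier of 12 April 2028 and 26 August 2028.

April 12, 2028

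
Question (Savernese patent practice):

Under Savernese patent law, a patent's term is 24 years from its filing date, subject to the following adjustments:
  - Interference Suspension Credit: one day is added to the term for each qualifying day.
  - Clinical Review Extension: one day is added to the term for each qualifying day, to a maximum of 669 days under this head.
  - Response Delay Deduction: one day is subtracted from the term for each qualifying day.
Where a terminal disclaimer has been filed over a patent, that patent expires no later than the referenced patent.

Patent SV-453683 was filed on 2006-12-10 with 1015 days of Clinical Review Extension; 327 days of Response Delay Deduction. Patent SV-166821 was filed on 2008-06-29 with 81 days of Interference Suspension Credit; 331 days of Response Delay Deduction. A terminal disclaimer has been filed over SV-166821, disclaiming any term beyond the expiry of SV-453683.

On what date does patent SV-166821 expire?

2031-10-23

Natural term of SV-166821:
  Base: filing + 24 years → 29 June 2032.
  Interference Suspension Credit: +81 days → 18 September 2032.
  Response Delay Deduction: −331 days → 23 October 2031.
Expiry of referenced patent SV-453683:
  Base: filing + 24 years → 10 December 2030.
  Clinical Review Extension: 1015 days claimed exceeds the 669-day cap, so +669 days → 9 October 2032.
  Response Delay Deduction: −327 days → 17 November 2031.
Terminal disclaimer: SV-166821 expires on the earlier of 23 October 2031 and 17 November 2031.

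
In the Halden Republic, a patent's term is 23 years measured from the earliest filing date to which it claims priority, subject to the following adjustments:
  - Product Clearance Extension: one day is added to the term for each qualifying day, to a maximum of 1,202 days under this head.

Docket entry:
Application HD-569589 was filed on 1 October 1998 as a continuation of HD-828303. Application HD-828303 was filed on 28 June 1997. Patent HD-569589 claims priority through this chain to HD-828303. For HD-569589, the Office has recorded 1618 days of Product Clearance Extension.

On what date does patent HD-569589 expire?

Earliest priority filing: 28 June 1997.
Base term: 28 June 1997 + 23 years → 28 June 2020.
Product Clearance Extension: 1618 days claimed exceeds the 1202-day cap, so +1202 days → 13 October 2023.

October 13, 2023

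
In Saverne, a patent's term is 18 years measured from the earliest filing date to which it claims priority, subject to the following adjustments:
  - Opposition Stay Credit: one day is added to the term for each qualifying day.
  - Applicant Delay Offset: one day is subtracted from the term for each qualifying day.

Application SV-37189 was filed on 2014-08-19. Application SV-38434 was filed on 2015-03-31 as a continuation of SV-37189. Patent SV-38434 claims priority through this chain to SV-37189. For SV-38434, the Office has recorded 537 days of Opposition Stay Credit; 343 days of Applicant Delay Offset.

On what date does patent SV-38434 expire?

Earliest priority filing: 19 August 2014.
Base term: 19 August 2014 + 18 years → 19 August 2032.
Opposition Stay Credit: +537 days → 7 February 2034.
Applicant Delay Offset: −343 days → 1 March 2033.

2033-03-01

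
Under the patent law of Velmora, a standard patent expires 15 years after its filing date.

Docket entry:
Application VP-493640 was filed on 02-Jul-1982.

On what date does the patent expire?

Filing date + 15 years → 2 July 1997.

1997-07-02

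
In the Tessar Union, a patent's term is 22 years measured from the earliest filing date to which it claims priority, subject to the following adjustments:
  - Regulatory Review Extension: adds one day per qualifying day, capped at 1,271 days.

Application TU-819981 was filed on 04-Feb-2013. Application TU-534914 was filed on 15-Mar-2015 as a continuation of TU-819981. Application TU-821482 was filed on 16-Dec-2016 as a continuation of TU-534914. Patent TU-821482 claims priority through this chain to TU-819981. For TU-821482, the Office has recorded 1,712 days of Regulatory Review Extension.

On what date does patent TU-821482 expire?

July 29, 2038

Earliest priority filing: 4 February 2013.
Base term: 4 February 2013 + 22 years → 4 February 2035.
Regulatory Review Extension: 1712 days claimed exceeds the 1271-day cap, so +1271 days → 29 July 2038.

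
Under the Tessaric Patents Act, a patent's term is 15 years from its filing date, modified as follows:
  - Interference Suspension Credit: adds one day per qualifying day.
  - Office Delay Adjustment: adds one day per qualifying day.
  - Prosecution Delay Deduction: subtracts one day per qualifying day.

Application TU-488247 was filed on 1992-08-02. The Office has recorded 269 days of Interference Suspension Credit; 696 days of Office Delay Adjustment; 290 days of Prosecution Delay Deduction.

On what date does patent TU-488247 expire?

2009-06-07

Base term: filing date + 15 years → 2 August 2007.
Interference Suspension Credit: +269 days → 27 April 2008.
Office Delay Adjustment: +696 days → 24 March 2010.
Prosecution Delay Deduction: −290 days → 7 June 2009.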